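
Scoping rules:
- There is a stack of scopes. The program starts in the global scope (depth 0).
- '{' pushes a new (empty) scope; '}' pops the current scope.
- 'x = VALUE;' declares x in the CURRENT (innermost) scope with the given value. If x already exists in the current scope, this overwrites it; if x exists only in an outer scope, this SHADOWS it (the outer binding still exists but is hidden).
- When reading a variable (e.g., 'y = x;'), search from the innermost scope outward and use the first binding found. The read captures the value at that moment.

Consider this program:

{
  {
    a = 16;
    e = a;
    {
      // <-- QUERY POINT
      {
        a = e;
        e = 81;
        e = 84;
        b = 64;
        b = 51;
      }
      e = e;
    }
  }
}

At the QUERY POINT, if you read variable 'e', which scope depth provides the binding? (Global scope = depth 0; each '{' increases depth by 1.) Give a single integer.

Step 1: enter scope (depth=1)
Step 2: enter scope (depth=2)
Step 3: declare a=16 at depth 2
Step 4: declare e=(read a)=16 at depth 2
Step 5: enter scope (depth=3)
Visible at query point: a=16 e=16

Answer: 2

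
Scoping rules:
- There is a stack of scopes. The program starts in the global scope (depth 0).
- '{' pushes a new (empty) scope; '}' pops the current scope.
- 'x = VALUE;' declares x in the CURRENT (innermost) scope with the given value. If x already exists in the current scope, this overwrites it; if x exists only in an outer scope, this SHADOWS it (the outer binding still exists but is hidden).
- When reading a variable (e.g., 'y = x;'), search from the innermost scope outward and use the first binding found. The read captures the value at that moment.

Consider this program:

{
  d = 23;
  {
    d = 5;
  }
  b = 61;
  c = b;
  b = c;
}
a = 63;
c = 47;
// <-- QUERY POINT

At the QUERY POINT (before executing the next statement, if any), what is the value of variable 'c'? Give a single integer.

Answer: 47

Derivation:
Step 1: enter scope (depth=1)
Step 2: declare d=23 at depth 1
Step 3: enter scope (depth=2)
Step 4: declare d=5 at depth 2
Step 5: exit scope (depth=1)
Step 6: declare b=61 at depth 1
Step 7: declare c=(read b)=61 at depth 1
Step 8: declare b=(read c)=61 at depth 1
Step 9: exit scope (depth=0)
Step 10: declare a=63 at depth 0
Step 11: declare c=47 at depth 0
Visible at query point: a=63 c=47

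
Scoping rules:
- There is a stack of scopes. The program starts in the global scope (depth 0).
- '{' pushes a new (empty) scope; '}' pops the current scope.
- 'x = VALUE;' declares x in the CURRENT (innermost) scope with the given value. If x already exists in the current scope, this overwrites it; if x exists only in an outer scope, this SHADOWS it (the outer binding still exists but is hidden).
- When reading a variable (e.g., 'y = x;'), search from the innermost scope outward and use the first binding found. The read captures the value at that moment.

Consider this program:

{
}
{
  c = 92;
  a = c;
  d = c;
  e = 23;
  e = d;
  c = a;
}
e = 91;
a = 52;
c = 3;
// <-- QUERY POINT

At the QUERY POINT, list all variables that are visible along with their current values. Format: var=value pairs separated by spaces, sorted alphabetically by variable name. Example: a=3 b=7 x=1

Step 1: enter scope (depth=1)
Step 2: exit scope (depth=0)
Step 3: enter scope (depth=1)
Step 4: declare c=92 at depth 1
Step 5: declare a=(read c)=92 at depth 1
Step 6: declare d=(read c)=92 at depth 1
Step 7: declare e=23 at depth 1
Step 8: declare e=(read d)=92 at depth 1
Step 9: declare c=(read a)=92 at depth 1
Step 10: exit scope (depth=0)
Step 11: declare e=91 at depth 0
Step 12: declare a=52 at depth 0
Step 13: declare c=3 at depth 0
Visible at query point: a=52 c=3 e=91

Answer: a=52 c=3 e=91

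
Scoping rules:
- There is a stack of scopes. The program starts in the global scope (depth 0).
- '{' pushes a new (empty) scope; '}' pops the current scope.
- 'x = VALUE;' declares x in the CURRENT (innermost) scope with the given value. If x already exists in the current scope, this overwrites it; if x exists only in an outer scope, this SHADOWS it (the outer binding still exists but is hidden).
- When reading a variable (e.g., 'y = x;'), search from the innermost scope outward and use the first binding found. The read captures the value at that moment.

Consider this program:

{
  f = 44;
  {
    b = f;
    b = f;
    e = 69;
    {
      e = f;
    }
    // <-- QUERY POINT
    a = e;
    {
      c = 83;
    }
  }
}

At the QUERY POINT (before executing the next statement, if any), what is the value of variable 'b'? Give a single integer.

Step 1: enter scope (depth=1)
Step 2: declare f=44 at depth 1
Step 3: enter scope (depth=2)
Step 4: declare b=(read f)=44 at depth 2
Step 5: declare b=(read f)=44 at depth 2
Step 6: declare e=69 at depth 2
Step 7: enter scope (depth=3)
Step 8: declare e=(read f)=44 at depth 3
Step 9: exit scope (depth=2)
Visible at query point: b=44 e=69 f=44

Answer: 44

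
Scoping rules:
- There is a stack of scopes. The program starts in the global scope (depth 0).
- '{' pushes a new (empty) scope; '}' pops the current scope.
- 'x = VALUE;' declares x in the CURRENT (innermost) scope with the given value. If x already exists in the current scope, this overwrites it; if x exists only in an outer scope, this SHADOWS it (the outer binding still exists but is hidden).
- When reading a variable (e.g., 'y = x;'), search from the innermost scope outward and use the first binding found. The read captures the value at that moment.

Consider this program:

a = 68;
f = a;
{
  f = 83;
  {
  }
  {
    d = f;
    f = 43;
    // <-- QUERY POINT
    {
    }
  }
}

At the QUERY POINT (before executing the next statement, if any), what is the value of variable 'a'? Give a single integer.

Step 1: declare a=68 at depth 0
Step 2: declare f=(read a)=68 at depth 0
Step 3: enter scope (depth=1)
Step 4: declare f=83 at depth 1
Step 5: enter scope (depth=2)
Step 6: exit scope (depth=1)
Step 7: enter scope (depth=2)
Step 8: declare d=(read f)=83 at depth 2
Step 9: declare f=43 at depth 2
Visible at query point: a=68 d=83 f=43

Answer: 68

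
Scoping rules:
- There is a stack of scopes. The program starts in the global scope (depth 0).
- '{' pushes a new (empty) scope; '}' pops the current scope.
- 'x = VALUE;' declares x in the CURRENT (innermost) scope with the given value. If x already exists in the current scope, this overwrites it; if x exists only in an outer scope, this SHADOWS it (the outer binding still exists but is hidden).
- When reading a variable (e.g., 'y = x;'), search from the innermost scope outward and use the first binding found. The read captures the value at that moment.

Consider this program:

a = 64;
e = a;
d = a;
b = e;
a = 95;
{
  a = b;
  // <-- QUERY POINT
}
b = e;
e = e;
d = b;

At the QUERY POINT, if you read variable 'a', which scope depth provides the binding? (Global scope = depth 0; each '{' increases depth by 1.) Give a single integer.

Step 1: declare a=64 at depth 0
Step 2: declare e=(read a)=64 at depth 0
Step 3: declare d=(read a)=64 at depth 0
Step 4: declare b=(read e)=64 at depth 0
Step 5: declare a=95 at depth 0
Step 6: enter scope (depth=1)
Step 7: declare a=(read b)=64 at depth 1
Visible at query point: a=64 b=64 d=64 e=64

Answer: 1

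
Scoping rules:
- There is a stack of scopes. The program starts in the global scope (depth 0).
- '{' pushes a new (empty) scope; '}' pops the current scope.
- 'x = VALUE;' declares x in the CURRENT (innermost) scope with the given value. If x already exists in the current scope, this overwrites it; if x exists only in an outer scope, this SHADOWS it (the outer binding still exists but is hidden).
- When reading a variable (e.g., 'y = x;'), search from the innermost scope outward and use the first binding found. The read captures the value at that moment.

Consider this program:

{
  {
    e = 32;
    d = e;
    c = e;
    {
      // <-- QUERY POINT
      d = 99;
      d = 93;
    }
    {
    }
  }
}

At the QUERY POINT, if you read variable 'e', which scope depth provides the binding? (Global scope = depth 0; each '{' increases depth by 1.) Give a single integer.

Answer: 2

Derivation:
Step 1: enter scope (depth=1)
Step 2: enter scope (depth=2)
Step 3: declare e=32 at depth 2
Step 4: declare d=(read e)=32 at depth 2
Step 5: declare c=(read e)=32 at depth 2
Step 6: enter scope (depth=3)
Visible at query point: c=32 d=32 e=32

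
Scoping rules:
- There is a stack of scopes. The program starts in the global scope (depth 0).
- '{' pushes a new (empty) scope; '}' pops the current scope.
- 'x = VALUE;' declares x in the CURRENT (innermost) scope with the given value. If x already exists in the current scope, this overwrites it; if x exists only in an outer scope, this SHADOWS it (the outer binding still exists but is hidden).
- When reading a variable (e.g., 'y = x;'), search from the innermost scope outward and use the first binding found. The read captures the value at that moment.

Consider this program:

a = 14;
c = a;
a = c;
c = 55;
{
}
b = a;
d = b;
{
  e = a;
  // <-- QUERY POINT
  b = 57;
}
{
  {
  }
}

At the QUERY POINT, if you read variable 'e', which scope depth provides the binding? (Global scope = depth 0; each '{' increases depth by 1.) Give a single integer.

Answer: 1

Derivation:
Step 1: declare a=14 at depth 0
Step 2: declare c=(read a)=14 at depth 0
Step 3: declare a=(read c)=14 at depth 0
Step 4: declare c=55 at depth 0
Step 5: enter scope (depth=1)
Step 6: exit scope (depth=0)
Step 7: declare b=(read a)=14 at depth 0
Step 8: declare d=(read b)=14 at depth 0
Step 9: enter scope (depth=1)
Step 10: declare e=(read a)=14 at depth 1
Visible at query point: a=14 b=14 c=55 d=14 e=14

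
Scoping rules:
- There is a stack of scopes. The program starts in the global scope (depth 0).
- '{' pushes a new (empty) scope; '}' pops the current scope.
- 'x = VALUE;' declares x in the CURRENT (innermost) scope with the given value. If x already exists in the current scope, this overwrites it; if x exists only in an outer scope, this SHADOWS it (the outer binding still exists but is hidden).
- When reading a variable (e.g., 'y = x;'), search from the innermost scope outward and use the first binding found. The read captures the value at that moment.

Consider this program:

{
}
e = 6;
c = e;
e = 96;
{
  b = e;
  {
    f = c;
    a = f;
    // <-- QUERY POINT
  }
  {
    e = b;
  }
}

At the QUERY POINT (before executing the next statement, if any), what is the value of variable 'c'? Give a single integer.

Answer: 6

Derivation:
Step 1: enter scope (depth=1)
Step 2: exit scope (depth=0)
Step 3: declare e=6 at depth 0
Step 4: declare c=(read e)=6 at depth 0
Step 5: declare e=96 at depth 0
Step 6: enter scope (depth=1)
Step 7: declare b=(read e)=96 at depth 1
Step 8: enter scope (depth=2)
Step 9: declare f=(read c)=6 at depth 2
Step 10: declare a=(read f)=6 at depth 2
Visible at query point: a=6 b=96 c=6 e=96 f=6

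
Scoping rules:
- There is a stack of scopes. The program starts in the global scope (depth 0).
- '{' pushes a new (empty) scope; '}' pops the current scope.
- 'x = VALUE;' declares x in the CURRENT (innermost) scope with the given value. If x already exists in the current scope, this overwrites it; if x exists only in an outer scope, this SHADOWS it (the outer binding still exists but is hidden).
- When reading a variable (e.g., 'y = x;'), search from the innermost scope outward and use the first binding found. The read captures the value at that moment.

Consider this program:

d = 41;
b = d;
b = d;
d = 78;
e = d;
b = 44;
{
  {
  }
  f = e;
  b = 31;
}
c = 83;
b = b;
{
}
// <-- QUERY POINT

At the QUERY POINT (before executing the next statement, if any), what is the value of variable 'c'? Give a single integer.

Answer: 83

Derivation:
Step 1: declare d=41 at depth 0
Step 2: declare b=(read d)=41 at depth 0
Step 3: declare b=(read d)=41 at depth 0
Step 4: declare d=78 at depth 0
Step 5: declare e=(read d)=78 at depth 0
Step 6: declare b=44 at depth 0
Step 7: enter scope (depth=1)
Step 8: enter scope (depth=2)
Step 9: exit scope (depth=1)
Step 10: declare f=(read e)=78 at depth 1
Step 11: declare b=31 at depth 1
Step 12: exit scope (depth=0)
Step 13: declare c=83 at depth 0
Step 14: declare b=(read b)=44 at depth 0
Step 15: enter scope (depth=1)
Step 16: exit scope (depth=0)
Visible at query point: b=44 c=83 d=78 e=78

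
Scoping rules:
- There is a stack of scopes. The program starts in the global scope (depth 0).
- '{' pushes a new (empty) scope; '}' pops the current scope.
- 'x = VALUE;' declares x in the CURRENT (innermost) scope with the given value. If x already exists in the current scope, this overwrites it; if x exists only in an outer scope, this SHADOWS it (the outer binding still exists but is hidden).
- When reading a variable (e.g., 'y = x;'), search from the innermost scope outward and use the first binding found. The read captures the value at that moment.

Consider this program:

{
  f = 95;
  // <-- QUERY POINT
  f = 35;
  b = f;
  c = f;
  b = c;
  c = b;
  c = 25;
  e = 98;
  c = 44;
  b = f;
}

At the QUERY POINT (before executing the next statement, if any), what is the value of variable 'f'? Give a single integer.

Step 1: enter scope (depth=1)
Step 2: declare f=95 at depth 1
Visible at query point: f=95

Answer: 95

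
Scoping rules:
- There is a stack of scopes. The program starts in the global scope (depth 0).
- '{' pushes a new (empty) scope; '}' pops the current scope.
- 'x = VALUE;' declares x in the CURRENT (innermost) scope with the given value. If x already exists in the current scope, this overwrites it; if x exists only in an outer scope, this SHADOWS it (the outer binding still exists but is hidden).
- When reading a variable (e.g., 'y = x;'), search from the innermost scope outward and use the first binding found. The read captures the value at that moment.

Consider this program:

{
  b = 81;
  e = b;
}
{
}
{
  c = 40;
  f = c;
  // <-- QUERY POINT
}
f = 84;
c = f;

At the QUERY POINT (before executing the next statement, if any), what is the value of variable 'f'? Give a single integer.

Answer: 40

Derivation:
Step 1: enter scope (depth=1)
Step 2: declare b=81 at depth 1
Step 3: declare e=(read b)=81 at depth 1
Step 4: exit scope (depth=0)
Step 5: enter scope (depth=1)
Step 6: exit scope (depth=0)
Step 7: enter scope (depth=1)
Step 8: declare c=40 at depth 1
Step 9: declare f=(read c)=40 at depth 1
Visible at query point: c=40 f=40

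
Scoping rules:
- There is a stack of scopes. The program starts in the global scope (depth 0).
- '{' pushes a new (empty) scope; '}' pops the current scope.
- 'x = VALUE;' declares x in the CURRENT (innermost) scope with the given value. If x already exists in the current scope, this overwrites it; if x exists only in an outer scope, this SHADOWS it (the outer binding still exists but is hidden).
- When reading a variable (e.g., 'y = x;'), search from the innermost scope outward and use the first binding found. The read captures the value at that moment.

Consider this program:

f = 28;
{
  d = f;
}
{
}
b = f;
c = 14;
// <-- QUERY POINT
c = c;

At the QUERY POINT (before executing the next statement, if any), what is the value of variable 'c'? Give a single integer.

Answer: 14

Derivation:
Step 1: declare f=28 at depth 0
Step 2: enter scope (depth=1)
Step 3: declare d=(read f)=28 at depth 1
Step 4: exit scope (depth=0)
Step 5: enter scope (depth=1)
Step 6: exit scope (depth=0)
Step 7: declare b=(read f)=28 at depth 0
Step 8: declare c=14 at depth 0
Visible at query point: b=28 c=14 f=28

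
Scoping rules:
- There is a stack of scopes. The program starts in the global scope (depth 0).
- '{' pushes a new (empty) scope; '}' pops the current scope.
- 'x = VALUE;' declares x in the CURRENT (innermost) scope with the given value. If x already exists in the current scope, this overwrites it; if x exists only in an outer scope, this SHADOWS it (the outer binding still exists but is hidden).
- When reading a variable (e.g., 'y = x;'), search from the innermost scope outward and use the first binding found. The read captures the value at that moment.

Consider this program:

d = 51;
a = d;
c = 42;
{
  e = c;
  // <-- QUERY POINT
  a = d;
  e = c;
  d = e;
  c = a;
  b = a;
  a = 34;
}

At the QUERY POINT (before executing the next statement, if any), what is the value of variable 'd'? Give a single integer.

Answer: 51

Derivation:
Step 1: declare d=51 at depth 0
Step 2: declare a=(read d)=51 at depth 0
Step 3: declare c=42 at depth 0
Step 4: enter scope (depth=1)
Step 5: declare e=(read c)=42 at depth 1
Visible at query point: a=51 c=42 d=51 e=42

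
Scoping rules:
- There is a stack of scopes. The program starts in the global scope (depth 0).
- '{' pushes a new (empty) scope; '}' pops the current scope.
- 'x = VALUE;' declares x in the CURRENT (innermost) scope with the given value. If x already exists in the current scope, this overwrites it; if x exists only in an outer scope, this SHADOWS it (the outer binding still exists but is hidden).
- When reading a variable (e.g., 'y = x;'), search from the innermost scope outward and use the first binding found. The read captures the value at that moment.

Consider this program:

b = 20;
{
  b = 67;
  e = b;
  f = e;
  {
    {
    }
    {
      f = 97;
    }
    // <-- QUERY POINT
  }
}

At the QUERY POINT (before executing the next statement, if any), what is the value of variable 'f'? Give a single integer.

Answer: 67

Derivation:
Step 1: declare b=20 at depth 0
Step 2: enter scope (depth=1)
Step 3: declare b=67 at depth 1
Step 4: declare e=(read b)=67 at depth 1
Step 5: declare f=(read e)=67 at depth 1
Step 6: enter scope (depth=2)
Step 7: enter scope (depth=3)
Step 8: exit scope (depth=2)
Step 9: enter scope (depth=3)
Step 10: declare f=97 at depth 3
Step 11: exit scope (depth=2)
Visible at query point: b=67 e=67 f=67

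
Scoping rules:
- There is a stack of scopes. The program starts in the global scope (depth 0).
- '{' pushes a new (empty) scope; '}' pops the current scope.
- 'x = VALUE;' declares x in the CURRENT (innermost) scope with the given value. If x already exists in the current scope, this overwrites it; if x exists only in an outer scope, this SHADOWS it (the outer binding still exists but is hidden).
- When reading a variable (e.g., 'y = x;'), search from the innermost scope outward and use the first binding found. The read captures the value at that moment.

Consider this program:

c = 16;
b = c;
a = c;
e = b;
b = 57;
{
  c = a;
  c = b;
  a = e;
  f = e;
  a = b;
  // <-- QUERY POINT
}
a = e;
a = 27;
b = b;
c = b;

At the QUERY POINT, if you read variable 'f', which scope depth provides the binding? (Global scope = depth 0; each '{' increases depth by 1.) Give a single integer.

Answer: 1

Derivation:
Step 1: declare c=16 at depth 0
Step 2: declare b=(read c)=16 at depth 0
Step 3: declare a=(read c)=16 at depth 0
Step 4: declare e=(read b)=16 at depth 0
Step 5: declare b=57 at depth 0
Step 6: enter scope (depth=1)
Step 7: declare c=(read a)=16 at depth 1
Step 8: declare c=(read b)=57 at depth 1
Step 9: declare a=(read e)=16 at depth 1
Step 10: declare f=(read e)=16 at depth 1
Step 11: declare a=(read b)=57 at depth 1
Visible at query point: a=57 b=57 c=57 e=16 f=16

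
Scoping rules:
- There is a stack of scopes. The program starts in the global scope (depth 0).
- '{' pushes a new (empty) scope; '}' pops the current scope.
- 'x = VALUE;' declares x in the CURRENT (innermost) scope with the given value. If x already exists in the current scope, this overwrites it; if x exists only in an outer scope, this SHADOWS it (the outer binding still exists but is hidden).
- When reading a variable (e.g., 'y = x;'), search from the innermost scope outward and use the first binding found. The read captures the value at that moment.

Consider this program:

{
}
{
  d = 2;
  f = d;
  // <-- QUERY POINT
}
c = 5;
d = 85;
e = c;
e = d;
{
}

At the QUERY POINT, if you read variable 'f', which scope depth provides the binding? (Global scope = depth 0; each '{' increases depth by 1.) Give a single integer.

Answer: 1

Derivation:
Step 1: enter scope (depth=1)
Step 2: exit scope (depth=0)
Step 3: enter scope (depth=1)
Step 4: declare d=2 at depth 1
Step 5: declare f=(read d)=2 at depth 1
Visible at query point: d=2 f=2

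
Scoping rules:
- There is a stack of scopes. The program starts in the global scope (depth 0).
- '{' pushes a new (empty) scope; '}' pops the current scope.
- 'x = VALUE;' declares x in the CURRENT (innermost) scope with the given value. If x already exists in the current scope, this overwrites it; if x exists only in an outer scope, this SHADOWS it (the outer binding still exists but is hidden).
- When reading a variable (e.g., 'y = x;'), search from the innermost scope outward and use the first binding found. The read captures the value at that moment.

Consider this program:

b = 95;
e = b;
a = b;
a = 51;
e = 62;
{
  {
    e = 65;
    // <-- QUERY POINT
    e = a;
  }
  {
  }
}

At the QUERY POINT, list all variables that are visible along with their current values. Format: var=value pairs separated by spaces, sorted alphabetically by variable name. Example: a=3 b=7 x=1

Step 1: declare b=95 at depth 0
Step 2: declare e=(read b)=95 at depth 0
Step 3: declare a=(read b)=95 at depth 0
Step 4: declare a=51 at depth 0
Step 5: declare e=62 at depth 0
Step 6: enter scope (depth=1)
Step 7: enter scope (depth=2)
Step 8: declare e=65 at depth 2
Visible at query point: a=51 b=95 e=65

Answer: a=51 b=95 e=65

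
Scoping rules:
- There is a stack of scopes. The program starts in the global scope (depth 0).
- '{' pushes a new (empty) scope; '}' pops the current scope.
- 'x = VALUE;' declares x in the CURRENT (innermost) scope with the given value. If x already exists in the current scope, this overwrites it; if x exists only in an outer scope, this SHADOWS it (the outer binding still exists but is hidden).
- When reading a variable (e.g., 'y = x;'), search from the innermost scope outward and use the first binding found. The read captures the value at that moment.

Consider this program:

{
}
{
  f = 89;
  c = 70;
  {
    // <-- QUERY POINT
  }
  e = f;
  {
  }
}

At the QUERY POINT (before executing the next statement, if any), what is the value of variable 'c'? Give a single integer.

Step 1: enter scope (depth=1)
Step 2: exit scope (depth=0)
Step 3: enter scope (depth=1)
Step 4: declare f=89 at depth 1
Step 5: declare c=70 at depth 1
Step 6: enter scope (depth=2)
Visible at query point: c=70 f=89

Answer: 70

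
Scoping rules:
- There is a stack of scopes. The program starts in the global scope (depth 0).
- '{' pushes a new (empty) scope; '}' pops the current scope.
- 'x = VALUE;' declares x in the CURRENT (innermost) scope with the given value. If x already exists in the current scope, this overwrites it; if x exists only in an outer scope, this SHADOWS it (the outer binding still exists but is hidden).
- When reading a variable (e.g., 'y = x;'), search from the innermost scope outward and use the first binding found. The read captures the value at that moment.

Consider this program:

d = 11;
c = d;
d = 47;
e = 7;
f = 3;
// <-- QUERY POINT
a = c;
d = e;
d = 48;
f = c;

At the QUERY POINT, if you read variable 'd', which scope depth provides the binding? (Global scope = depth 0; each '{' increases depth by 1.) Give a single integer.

Step 1: declare d=11 at depth 0
Step 2: declare c=(read d)=11 at depth 0
Step 3: declare d=47 at depth 0
Step 4: declare e=7 at depth 0
Step 5: declare f=3 at depth 0
Visible at query point: c=11 d=47 e=7 f=3

Answer: 0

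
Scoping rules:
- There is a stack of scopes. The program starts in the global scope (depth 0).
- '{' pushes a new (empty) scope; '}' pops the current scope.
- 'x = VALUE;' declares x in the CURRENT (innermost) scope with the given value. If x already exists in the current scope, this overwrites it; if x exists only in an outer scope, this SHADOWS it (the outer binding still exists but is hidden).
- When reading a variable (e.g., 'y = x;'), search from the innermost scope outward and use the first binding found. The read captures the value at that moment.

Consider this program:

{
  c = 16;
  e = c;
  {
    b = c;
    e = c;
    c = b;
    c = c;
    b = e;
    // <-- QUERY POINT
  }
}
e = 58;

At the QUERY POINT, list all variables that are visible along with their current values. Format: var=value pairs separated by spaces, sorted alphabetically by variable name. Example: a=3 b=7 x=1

Step 1: enter scope (depth=1)
Step 2: declare c=16 at depth 1
Step 3: declare e=(read c)=16 at depth 1
Step 4: enter scope (depth=2)
Step 5: declare b=(read c)=16 at depth 2
Step 6: declare e=(read c)=16 at depth 2
Step 7: declare c=(read b)=16 at depth 2
Step 8: declare c=(read c)=16 at depth 2
Step 9: declare b=(read e)=16 at depth 2
Visible at query point: b=16 c=16 e=16

Answer: b=16 c=16 e=16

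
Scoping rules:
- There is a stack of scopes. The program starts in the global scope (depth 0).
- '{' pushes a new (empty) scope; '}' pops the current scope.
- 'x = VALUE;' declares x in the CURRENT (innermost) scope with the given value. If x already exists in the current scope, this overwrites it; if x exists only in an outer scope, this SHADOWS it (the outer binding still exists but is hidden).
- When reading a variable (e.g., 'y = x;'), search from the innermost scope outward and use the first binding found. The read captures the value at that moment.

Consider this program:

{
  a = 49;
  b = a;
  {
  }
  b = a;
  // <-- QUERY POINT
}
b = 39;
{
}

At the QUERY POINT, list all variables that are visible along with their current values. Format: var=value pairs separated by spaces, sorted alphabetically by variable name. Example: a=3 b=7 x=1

Answer: a=49 b=49

Derivation:
Step 1: enter scope (depth=1)
Step 2: declare a=49 at depth 1
Step 3: declare b=(read a)=49 at depth 1
Step 4: enter scope (depth=2)
Step 5: exit scope (depth=1)
Step 6: declare b=(read a)=49 at depth 1
Visible at query point: a=49 b=49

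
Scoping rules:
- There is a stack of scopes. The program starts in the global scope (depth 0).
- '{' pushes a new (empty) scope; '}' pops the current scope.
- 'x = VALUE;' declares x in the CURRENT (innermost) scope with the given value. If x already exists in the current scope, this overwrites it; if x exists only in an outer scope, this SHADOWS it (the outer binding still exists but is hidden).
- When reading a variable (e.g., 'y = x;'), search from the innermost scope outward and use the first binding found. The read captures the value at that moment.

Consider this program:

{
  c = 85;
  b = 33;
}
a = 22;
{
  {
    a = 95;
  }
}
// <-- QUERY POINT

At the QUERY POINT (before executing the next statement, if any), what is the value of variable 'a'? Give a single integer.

Answer: 22

Derivation:
Step 1: enter scope (depth=1)
Step 2: declare c=85 at depth 1
Step 3: declare b=33 at depth 1
Step 4: exit scope (depth=0)
Step 5: declare a=22 at depth 0
Step 6: enter scope (depth=1)
Step 7: enter scope (depth=2)
Step 8: declare a=95 at depth 2
Step 9: exit scope (depth=1)
Step 10: exit scope (depth=0)
Visible at query point: a=22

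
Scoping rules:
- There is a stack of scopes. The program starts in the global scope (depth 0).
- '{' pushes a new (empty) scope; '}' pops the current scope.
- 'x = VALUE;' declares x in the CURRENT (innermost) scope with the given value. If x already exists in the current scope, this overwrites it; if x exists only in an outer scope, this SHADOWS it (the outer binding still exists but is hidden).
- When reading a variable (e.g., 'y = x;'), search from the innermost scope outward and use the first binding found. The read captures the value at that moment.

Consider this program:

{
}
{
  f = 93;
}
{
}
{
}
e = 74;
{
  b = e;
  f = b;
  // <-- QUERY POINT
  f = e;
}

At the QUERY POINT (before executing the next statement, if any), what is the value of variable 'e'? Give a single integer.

Answer: 74

Derivation:
Step 1: enter scope (depth=1)
Step 2: exit scope (depth=0)
Step 3: enter scope (depth=1)
Step 4: declare f=93 at depth 1
Step 5: exit scope (depth=0)
Step 6: enter scope (depth=1)
Step 7: exit scope (depth=0)
Step 8: enter scope (depth=1)
Step 9: exit scope (depth=0)
Step 10: declare e=74 at depth 0
Step 11: enter scope (depth=1)
Step 12: declare b=(read e)=74 at depth 1
Step 13: declare f=(read b)=74 at depth 1
Visible at query point: b=74 e=74 f=74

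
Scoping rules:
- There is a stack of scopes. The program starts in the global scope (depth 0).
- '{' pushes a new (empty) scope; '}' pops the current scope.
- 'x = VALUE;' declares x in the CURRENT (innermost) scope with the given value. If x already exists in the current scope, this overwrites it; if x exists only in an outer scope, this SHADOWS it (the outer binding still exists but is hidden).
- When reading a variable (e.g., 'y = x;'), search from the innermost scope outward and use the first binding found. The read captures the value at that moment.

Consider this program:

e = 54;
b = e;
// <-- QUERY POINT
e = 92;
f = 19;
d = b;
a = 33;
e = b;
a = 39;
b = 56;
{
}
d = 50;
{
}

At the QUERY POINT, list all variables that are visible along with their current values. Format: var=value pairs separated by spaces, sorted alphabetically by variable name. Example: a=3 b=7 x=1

Answer: b=54 e=54

Derivation:
Step 1: declare e=54 at depth 0
Step 2: declare b=(read e)=54 at depth 0
Visible at query point: b=54 e=54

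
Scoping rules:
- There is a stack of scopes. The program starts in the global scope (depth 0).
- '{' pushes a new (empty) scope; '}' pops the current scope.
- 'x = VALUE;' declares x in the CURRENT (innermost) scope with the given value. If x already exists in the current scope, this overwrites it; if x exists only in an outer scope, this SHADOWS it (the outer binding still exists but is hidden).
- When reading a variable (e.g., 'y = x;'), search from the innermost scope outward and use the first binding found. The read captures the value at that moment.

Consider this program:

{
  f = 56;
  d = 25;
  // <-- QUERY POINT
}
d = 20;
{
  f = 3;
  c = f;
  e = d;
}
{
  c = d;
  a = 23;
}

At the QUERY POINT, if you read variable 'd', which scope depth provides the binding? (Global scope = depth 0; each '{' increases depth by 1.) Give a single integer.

Step 1: enter scope (depth=1)
Step 2: declare f=56 at depth 1
Step 3: declare d=25 at depth 1
Visible at query point: d=25 f=56

Answer: 1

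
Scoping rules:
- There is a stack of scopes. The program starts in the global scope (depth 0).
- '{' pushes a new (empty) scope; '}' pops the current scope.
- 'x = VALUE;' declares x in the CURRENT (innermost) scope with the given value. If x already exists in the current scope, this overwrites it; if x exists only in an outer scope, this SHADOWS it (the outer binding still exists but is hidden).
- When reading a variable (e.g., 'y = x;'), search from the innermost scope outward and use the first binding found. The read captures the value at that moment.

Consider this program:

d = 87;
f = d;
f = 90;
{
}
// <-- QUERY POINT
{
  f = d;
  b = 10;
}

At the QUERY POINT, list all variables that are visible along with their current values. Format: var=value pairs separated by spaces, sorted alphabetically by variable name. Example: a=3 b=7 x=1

Answer: d=87 f=90

Derivation:
Step 1: declare d=87 at depth 0
Step 2: declare f=(read d)=87 at depth 0
Step 3: declare f=90 at depth 0
Step 4: enter scope (depth=1)
Step 5: exit scope (depth=0)
Visible at query point: d=87 f=90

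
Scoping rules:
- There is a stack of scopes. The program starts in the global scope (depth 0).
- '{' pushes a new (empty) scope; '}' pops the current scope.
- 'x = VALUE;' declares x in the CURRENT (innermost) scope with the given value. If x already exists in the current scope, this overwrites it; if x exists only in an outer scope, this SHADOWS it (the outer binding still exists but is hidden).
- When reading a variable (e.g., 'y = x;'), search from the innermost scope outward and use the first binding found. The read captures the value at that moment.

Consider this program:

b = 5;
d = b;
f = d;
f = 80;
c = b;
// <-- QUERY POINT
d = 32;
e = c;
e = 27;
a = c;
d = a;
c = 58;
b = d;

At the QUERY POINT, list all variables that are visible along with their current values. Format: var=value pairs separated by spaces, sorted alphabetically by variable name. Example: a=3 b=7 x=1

Answer: b=5 c=5 d=5 f=80

Derivation:
Step 1: declare b=5 at depth 0
Step 2: declare d=(read b)=5 at depth 0
Step 3: declare f=(read d)=5 at depth 0
Step 4: declare f=80 at depth 0
Step 5: declare c=(read b)=5 at depth 0
Visible at query point: b=5 c=5 d=5 f=80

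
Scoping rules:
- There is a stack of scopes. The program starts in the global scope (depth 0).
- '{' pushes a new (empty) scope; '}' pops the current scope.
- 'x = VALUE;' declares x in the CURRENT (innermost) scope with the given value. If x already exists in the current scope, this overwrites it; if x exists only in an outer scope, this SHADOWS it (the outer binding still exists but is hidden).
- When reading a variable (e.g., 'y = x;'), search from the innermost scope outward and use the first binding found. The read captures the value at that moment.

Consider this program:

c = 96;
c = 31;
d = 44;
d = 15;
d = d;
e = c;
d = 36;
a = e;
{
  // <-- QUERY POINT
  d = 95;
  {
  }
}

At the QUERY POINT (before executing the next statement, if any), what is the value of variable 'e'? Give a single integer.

Answer: 31

Derivation:
Step 1: declare c=96 at depth 0
Step 2: declare c=31 at depth 0
Step 3: declare d=44 at depth 0
Step 4: declare d=15 at depth 0
Step 5: declare d=(read d)=15 at depth 0
Step 6: declare e=(read c)=31 at depth 0
Step 7: declare d=36 at depth 0
Step 8: declare a=(read e)=31 at depth 0
Step 9: enter scope (depth=1)
Visible at query point: a=31 c=31 d=36 e=31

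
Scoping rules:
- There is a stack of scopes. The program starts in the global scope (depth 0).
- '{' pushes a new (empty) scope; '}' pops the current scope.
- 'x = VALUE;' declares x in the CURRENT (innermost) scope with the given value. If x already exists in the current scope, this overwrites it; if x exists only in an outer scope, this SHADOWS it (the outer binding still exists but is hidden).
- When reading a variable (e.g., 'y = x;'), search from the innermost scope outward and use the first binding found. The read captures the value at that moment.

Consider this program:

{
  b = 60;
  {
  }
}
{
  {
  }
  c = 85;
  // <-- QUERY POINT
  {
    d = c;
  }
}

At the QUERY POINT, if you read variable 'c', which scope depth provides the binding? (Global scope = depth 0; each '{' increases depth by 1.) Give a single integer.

Answer: 1

Derivation:
Step 1: enter scope (depth=1)
Step 2: declare b=60 at depth 1
Step 3: enter scope (depth=2)
Step 4: exit scope (depth=1)
Step 5: exit scope (depth=0)
Step 6: enter scope (depth=1)
Step 7: enter scope (depth=2)
Step 8: exit scope (depth=1)
Step 9: declare c=85 at depth 1
Visible at query point: c=85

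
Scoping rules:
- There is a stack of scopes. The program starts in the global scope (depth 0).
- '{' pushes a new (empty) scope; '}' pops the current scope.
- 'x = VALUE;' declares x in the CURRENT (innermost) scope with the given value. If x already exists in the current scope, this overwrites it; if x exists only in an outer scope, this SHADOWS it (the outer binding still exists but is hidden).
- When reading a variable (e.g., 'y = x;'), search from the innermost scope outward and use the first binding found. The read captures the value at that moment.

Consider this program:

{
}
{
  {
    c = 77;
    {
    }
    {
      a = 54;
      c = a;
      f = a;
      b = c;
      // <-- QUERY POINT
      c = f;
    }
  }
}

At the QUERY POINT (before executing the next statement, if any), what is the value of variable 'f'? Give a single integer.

Step 1: enter scope (depth=1)
Step 2: exit scope (depth=0)
Step 3: enter scope (depth=1)
Step 4: enter scope (depth=2)
Step 5: declare c=77 at depth 2
Step 6: enter scope (depth=3)
Step 7: exit scope (depth=2)
Step 8: enter scope (depth=3)
Step 9: declare a=54 at depth 3
Step 10: declare c=(read a)=54 at depth 3
Step 11: declare f=(read a)=54 at depth 3
Step 12: declare b=(read c)=54 at depth 3
Visible at query point: a=54 b=54 c=54 f=54

Answer: 54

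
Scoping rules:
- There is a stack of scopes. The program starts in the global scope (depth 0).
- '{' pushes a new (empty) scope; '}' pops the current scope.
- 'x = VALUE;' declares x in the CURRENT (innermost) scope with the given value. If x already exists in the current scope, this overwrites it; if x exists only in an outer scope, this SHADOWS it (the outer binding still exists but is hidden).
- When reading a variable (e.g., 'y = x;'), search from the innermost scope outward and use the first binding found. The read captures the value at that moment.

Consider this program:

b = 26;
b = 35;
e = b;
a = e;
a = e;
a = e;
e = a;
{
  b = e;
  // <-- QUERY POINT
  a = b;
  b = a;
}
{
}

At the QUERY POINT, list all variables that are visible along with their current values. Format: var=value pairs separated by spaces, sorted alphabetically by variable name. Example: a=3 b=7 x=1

Answer: a=35 b=35 e=35

Derivation:
Step 1: declare b=26 at depth 0
Step 2: declare b=35 at depth 0
Step 3: declare e=(read b)=35 at depth 0
Step 4: declare a=(read e)=35 at depth 0
Step 5: declare a=(read e)=35 at depth 0
Step 6: declare a=(read e)=35 at depth 0
Step 7: declare e=(read a)=35 at depth 0
Step 8: enter scope (depth=1)
Step 9: declare b=(read e)=35 at depth 1
Visible at query point: a=35 b=35 e=35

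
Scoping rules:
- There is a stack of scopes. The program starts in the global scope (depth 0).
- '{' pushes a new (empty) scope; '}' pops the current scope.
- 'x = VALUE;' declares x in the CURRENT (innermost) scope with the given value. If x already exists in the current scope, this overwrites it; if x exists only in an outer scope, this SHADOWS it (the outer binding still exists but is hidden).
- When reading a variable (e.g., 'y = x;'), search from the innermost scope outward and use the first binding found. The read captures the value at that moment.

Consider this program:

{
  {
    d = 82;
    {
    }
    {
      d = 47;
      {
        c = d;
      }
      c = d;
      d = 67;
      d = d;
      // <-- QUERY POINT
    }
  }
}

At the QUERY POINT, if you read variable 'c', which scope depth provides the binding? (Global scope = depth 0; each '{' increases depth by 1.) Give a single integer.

Answer: 3

Derivation:
Step 1: enter scope (depth=1)
Step 2: enter scope (depth=2)
Step 3: declare d=82 at depth 2
Step 4: enter scope (depth=3)
Step 5: exit scope (depth=2)
Step 6: enter scope (depth=3)
Step 7: declare d=47 at depth 3
Step 8: enter scope (depth=4)
Step 9: declare c=(read d)=47 at depth 4
Step 10: exit scope (depth=3)
Step 11: declare c=(read d)=47 at depth 3
Step 12: declare d=67 at depth 3
Step 13: declare d=(read d)=67 at depth 3
Visible at query point: c=47 d=67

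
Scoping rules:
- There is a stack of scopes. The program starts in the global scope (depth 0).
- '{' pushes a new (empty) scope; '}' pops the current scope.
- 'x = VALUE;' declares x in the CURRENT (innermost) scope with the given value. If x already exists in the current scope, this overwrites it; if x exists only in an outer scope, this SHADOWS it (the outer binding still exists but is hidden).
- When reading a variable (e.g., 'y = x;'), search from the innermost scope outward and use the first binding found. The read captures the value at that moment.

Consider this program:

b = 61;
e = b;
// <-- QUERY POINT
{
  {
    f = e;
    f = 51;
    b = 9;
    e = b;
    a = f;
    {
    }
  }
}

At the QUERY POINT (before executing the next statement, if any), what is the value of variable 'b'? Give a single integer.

Answer: 61

Derivation:
Step 1: declare b=61 at depth 0
Step 2: declare e=(read b)=61 at depth 0
Visible at query point: b=61 e=61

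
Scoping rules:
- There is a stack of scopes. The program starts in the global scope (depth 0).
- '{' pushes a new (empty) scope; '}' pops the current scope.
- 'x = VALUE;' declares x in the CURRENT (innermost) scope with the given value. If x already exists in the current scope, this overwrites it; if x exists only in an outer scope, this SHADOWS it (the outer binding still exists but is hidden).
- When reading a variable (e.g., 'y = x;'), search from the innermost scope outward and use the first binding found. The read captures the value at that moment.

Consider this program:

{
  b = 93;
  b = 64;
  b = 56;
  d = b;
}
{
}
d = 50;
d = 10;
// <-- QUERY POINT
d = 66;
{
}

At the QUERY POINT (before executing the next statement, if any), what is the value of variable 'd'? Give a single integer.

Answer: 10

Derivation:
Step 1: enter scope (depth=1)
Step 2: declare b=93 at depth 1
Step 3: declare b=64 at depth 1
Step 4: declare b=56 at depth 1
Step 5: declare d=(read b)=56 at depth 1
Step 6: exit scope (depth=0)
Step 7: enter scope (depth=1)
Step 8: exit scope (depth=0)
Step 9: declare d=50 at depth 0
Step 10: declare d=10 at depth 0
Visible at query point: d=10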